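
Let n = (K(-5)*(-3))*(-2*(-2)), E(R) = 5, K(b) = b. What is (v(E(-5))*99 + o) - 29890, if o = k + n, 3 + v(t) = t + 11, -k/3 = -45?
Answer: -28408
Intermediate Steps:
k = 135 (k = -3*(-45) = 135)
n = 60 (n = (-5*(-3))*(-2*(-2)) = 15*4 = 60)
v(t) = 8 + t (v(t) = -3 + (t + 11) = -3 + (11 + t) = 8 + t)
o = 195 (o = 135 + 60 = 195)
(v(E(-5))*99 + o) - 29890 = ((8 + 5)*99 + 195) - 29890 = (13*99 + 195) - 29890 = (1287 + 195) - 29890 = 1482 - 29890 = -28408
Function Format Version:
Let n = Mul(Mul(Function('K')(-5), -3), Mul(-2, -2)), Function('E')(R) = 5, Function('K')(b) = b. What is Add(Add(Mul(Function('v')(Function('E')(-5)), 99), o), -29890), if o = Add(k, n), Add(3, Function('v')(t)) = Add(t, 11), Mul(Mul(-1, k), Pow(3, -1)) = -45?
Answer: -28408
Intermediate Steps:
k = 135 (k = Mul(-3, -45) = 135)
n = 60 (n = Mul(Mul(-5, -3), Mul(-2, -2)) = Mul(15, 4) = 60)
Function('v')(t) = Add(8, t) (Function('v')(t) = Add(-3, Add(t, 11)) = Add(-3, Add(11, t)) = Add(8, t))
o = 195 (o = Add(135, 60) = 195)
Add(Add(Mul(Function('v')(Function('E')(-5)), 99), o), -29890) = Add(Add(Mul(Add(8, 5), 99), 195), -29890) = Add(Add(Mul(13, 99), 195), -29890) = Add(Add(1287, 195), -29890) = Add(1482, -29890) = -28408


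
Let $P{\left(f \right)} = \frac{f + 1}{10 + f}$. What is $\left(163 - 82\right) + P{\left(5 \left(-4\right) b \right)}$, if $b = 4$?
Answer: $\frac{5749}{70} \approx 82.129$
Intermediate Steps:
$P{\left(f \right)} = \frac{1 + f}{10 + f}$
$\left(163 - 82\right) + P{\left(5 \left(-4\right) b \right)} = \left(163 - 82\right) + \frac{1 + 5 \left(-4\right) 4}{10 + 5 \left(-4\right) 4} = 81 + \frac{1 - 80}{10 - 80} = 81 + \frac{1}{-70} \left(-79\right) = 81 - - \frac{79}{70} = 81 + \frac{79}{70} = \frac{5749}{70}$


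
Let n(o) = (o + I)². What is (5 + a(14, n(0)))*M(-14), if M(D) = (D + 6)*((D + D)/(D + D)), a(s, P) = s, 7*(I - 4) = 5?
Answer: -152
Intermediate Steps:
I = 33/7 (I = 4 + (⅐)*5 = 4 + 5/7 = 33/7 ≈ 4.7143)
n(o) = (33/7 + o)² (n(o) = (o + 33/7)² = (33/7 + o)²)
M(D) = 6 + D (M(D) = (6 + D)*((2*D)/((2*D))) = (6 + D)*((2*D)*(1/(2*D))) = (6 + D)*1 = 6 + D)
(5 + a(14, n(0)))*M(-14) = (5 + 14)*(6 - 14) = 19*(-8) = -152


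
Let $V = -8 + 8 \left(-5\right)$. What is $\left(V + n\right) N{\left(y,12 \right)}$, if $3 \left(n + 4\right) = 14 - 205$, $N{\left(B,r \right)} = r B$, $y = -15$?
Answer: $20820$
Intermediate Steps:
$V = -48$ ($V = -8 - 40 = -48$)
$N{\left(B,r \right)} = B r$
$n = - \frac{203}{3}$ ($n = -4 + \frac{14 - 205}{3} = -4 + \frac{1}{3} \left(-191\right) = -4 - \frac{191}{3} = - \frac{203}{3} \approx -67.667$)
$\left(V + n\right) N{\left(y,12 \right)} = \left(-48 - \frac{203}{3}\right) \left(\left(-15\right) 12\right) = \left(- \frac{347}{3}\right) \left(-180\right) = 20820$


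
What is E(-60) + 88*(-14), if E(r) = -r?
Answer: -1172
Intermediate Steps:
E(-60) + 88*(-14) = -1*(-60) + 88*(-14) = 60 - 1232 = -1172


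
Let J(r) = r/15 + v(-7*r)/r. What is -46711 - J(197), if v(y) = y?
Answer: -700757/15 ≈ -46717.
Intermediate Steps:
J(r) = -7 + r/15 (J(r) = r/15 + (-7*r)/r = r*(1/15) - 7 = r/15 - 7 = -7 + r/15)
-46711 - J(197) = -46711 - (-7 + (1/15)*197) = -46711 - (-7 + 197/15) = -46711 - 1*92/15 = -46711 - 92/15 = -700757/15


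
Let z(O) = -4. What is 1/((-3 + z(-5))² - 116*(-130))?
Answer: 1/15129 ≈ 6.6098e-5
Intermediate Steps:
1/((-3 + z(-5))² - 116*(-130)) = 1/((-3 - 4)² - 116*(-130)) = 1/((-7)² + 15080) = 1/(49 + 15080) = 1/15129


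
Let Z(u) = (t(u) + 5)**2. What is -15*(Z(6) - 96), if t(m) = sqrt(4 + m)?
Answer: 915 - 150*sqrt(10) ≈ 440.66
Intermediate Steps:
Z(u) = (5 + sqrt(4 + u))**2 (Z(u) = (sqrt(4 + u) + 5)**2 = (5 + sqrt(4 + u))**2)
-15*(Z(6) - 96) = -15*((5 + sqrt(4 + 6))**2 - 96) = -15*((5 + sqrt(10))**2 - 96) = -15*(-96 + (5 + sqrt(10))**2) = 1440 - 15*(5 + sqrt(10))**2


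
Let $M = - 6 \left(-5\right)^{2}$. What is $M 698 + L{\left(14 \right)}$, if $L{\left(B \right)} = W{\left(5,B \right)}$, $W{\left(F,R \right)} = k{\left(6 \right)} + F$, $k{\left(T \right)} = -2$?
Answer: $-104697$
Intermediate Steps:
$W{\left(F,R \right)} = -2 + F$
$L{\left(B \right)} = 3$ ($L{\left(B \right)} = -2 + 5 = 3$)
$M = -150$ ($M = \left(-6\right) 25 = -150$)
$M 698 + L{\left(14 \right)} = \left(-150\right) 698 + 3 = -104700 + 3 = -104697$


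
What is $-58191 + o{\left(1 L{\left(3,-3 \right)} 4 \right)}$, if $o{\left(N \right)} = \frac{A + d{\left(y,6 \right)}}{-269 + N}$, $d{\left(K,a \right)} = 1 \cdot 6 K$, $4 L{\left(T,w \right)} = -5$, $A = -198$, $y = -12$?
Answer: $- \frac{7972032}{137} \approx -58190.0$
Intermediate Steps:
$L{\left(T,w \right)} = - \frac{5}{4}$ ($L{\left(T,w \right)} = \frac{1}{4} \left(-5\right) = - \frac{5}{4}$)
$d{\left(K,a \right)} = 6 K$
$o{\left(N \right)} = - \frac{270}{-269 + N}$ ($o{\left(N \right)} = \frac{-198 + 6 \left(-12\right)}{-269 + N} = \frac{-198 - 72}{-269 + N} = - \frac{270}{-269 + N}$)
$-58191 + o{\left(1 L{\left(3,-3 \right)} 4 \right)} = -58191 - \frac{270}{-269 + 1 \left(- \frac{5}{4}\right) 4} = -58191 - \frac{270}{-269 - 5} = -58191 - \frac{270}{-274} = -58191 - - \frac{135}{137} = -58191 + \frac{135}{137} = - \frac{7972032}{137}$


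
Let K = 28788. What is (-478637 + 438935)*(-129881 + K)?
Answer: 4013594286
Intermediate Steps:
(-478637 + 438935)*(-129881 + K) = (-478637 + 438935)*(-129881 + 28788) = -39702*(-101093) = 4013594286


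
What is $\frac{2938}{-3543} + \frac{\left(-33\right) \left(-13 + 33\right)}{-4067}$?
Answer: $- \frac{9610466}{14409381} \approx -0.66696$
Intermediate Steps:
$\frac{2938}{-3543} + \frac{\left(-33\right) \left(-13 + 33\right)}{-4067} = 2938 \left(- \frac{1}{3543}\right) + \left(-33\right) 20 \left(- \frac{1}{4067}\right) = - \frac{2938}{3543} - - \frac{660}{4067} = - \frac{2938}{3543} + \frac{660}{4067} = - \frac{9610466}{14409381}$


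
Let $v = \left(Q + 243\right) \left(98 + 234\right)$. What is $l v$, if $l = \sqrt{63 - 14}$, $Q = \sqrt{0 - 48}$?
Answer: $564732 + 9296 i \sqrt{3} \approx 5.6473 \cdot 10^{5} + 16101.0 i$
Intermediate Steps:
$Q = 4 i \sqrt{3}$ ($Q = \sqrt{0 - 48} = \sqrt{-48} = 4 i \sqrt{3} \approx 6.9282 i$)
$v = 80676 + 1328 i \sqrt{3}$ ($v = \left(4 i \sqrt{3} + 243\right) \left(98 + 234\right) = \left(243 + 4 i \sqrt{3}\right) 332 = 80676 + 1328 i \sqrt{3} \approx 80676.0 + 2300.2 i$)
$l = 7$ ($l = \sqrt{49} = 7$)
$l v = 7 \left(80676 + 1328 i \sqrt{3}\right) = 564732 + 9296 i \sqrt{3}$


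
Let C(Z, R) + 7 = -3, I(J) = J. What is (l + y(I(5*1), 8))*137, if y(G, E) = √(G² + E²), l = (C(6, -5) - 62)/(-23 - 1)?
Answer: 411 + 137*√89 ≈ 1703.5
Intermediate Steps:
C(Z, R) = -10 (C(Z, R) = -7 - 3 = -10)
l = 3 (l = (-10 - 62)/(-23 - 1) = -72/(-24) = -72*(-1/24) = 3)
y(G, E) = √(E² + G²)
(l + y(I(5*1), 8))*137 = (3 + √(8² + (5*1)²))*137 = (3 + √(64 + 5²))*137 = (3 + √(64 + 25))*137 = (3 + √89)*137 = 411 + 137*√89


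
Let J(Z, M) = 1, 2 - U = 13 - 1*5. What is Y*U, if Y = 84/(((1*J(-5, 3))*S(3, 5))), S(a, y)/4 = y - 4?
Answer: -126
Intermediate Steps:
S(a, y) = -16 + 4*y (S(a, y) = 4*(y - 4) = 4*(-4 + y) = -16 + 4*y)
U = -6 (U = 2 - (13 - 1*5) = 2 - (13 - 5) = 2 - 1*8 = 2 - 8 = -6)
Y = 21 (Y = 84/(((1*1)*(-16 + 4*5))) = 84/((1*(-16 + 20))) = 84/((1*4)) = 84/4 = 84*(1/4) = 21)
Y*U = 21*(-6) = -126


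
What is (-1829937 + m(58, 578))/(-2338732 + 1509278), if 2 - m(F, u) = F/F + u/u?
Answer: 1829937/829454 ≈ 2.2062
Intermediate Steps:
m(F, u) = 0 (m(F, u) = 2 - (F/F + u/u) = 2 - (1 + 1) = 2 - 1*2 = 2 - 2 = 0)
(-1829937 + m(58, 578))/(-2338732 + 1509278) = (-1829937 + 0)/(-2338732 + 1509278) = -1829937/(-829454) = -1829937*(-1/829454) = 1829937/829454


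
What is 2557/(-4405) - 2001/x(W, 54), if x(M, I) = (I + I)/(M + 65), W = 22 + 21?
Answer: -8816962/4405 ≈ -2001.6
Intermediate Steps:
W = 43
x(M, I) = 2*I/(65 + M) (x(M, I) = (2*I)/(65 + M) = 2*I/(65 + M))
2557/(-4405) - 2001/x(W, 54) = 2557/(-4405) - 2001/1 = 2557*(-1/4405) - 2001/1 = -2557/4405 - 2001/1 = -2557/4405 - 2001*1 = -2557/4405 - 2001 = -8816962/4405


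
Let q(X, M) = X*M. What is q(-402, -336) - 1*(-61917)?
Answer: 196989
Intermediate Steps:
q(X, M) = M*X
q(-402, -336) - 1*(-61917) = -336*(-402) - 1*(-61917) = 135072 + 61917 = 196989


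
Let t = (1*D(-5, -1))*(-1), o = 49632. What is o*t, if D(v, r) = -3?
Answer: 148896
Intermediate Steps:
t = 3 (t = (1*(-3))*(-1) = -3*(-1) = 3)
o*t = 49632*3 = 148896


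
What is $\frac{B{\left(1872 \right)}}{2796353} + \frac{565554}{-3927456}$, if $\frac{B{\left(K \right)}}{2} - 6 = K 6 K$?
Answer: $\frac{27263054351693}{1830425561328} \approx 14.894$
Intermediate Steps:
$B{\left(K \right)} = 12 + 12 K^{2}$ ($B{\left(K \right)} = 12 + 2 K 6 K = 12 + 2 \cdot 6 K K = 12 + 2 \cdot 6 K^{2} = 12 + 12 K^{2}$)
$\frac{B{\left(1872 \right)}}{2796353} + \frac{565554}{-3927456} = \frac{12 + 12 \cdot 1872^{2}}{2796353} + \frac{565554}{-3927456} = \left(12 + 12 \cdot 3504384\right) \frac{1}{2796353} + 565554 \left(- \frac{1}{3927456}\right) = \left(12 + 42052608\right) \frac{1}{2796353} - \frac{94259}{654576} = 42052620 \cdot \frac{1}{2796353} - \frac{94259}{654576} = \frac{42052620}{2796353} - \frac{94259}{654576} = \frac{27263054351693}{1830425561328}$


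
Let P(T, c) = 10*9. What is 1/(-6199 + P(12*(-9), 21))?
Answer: -1/6109 ≈ -0.00016369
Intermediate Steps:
P(T, c) = 90
1/(-6199 + P(12*(-9), 21)) = 1/(-6199 + 90) = 1/(-6109) = -1/6109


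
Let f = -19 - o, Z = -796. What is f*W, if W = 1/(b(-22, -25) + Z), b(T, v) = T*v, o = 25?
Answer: 22/123 ≈ 0.17886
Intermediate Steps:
W = -1/246 (W = 1/(-22*(-25) - 796) = 1/(550 - 796) = 1/(-246) = -1/246 ≈ -0.0040650)
f = -44 (f = -19 - 1*25 = -19 - 25 = -44)
f*W = -44*(-1/246) = 22/123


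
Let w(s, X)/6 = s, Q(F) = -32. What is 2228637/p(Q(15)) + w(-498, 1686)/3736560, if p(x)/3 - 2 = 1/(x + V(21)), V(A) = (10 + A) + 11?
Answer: 2313176624971/6538980 ≈ 3.5375e+5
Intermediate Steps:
V(A) = 21 + A
w(s, X) = 6*s
p(x) = 6 + 3/(42 + x) (p(x) = 6 + 3/(x + (21 + 21)) = 6 + 3/(x + 42) = 6 + 3/(42 + x))
2228637/p(Q(15)) + w(-498, 1686)/3736560 = 2228637/((3*(85 + 2*(-32))/(42 - 32))) + (6*(-498))/3736560 = 2228637/((3*(85 - 64)/10)) - 2988*1/3736560 = 2228637/((3*(⅒)*21)) - 249/311380 = 2228637/(63/10) - 249/311380 = 2228637*(10/63) - 249/311380 = 7428790/21 - 249/311380 = 2313176624971/6538980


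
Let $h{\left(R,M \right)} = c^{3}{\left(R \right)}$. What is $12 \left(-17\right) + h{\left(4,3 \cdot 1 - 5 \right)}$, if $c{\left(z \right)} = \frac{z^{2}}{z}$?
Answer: $-140$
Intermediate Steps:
$c{\left(z \right)} = z$
$h{\left(R,M \right)} = R^{3}$
$12 \left(-17\right) + h{\left(4,3 \cdot 1 - 5 \right)} = 12 \left(-17\right) + 4^{3} = -204 + 64 = -140$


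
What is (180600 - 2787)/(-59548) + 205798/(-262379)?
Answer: -58909256431/15624144692 ≈ -3.7704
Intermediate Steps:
(180600 - 2787)/(-59548) + 205798/(-262379) = 177813*(-1/59548) + 205798*(-1/262379) = -177813/59548 - 205798/262379 = -58909256431/15624144692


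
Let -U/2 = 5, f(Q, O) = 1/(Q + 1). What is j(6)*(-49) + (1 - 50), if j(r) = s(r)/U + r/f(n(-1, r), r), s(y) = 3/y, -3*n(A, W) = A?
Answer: -8771/20 ≈ -438.55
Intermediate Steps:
n(A, W) = -A/3
f(Q, O) = 1/(1 + Q)
U = -10 (U = -2*5 = -10)
j(r) = -3/(10*r) + 4*r/3 (j(r) = (3/r)/(-10) + r/(1/(1 - ⅓*(-1))) = (3/r)*(-⅒) + r/(1/(1 + ⅓)) = -3/(10*r) + r/(1/(4/3)) = -3/(10*r) + r/(¾) = -3/(10*r) + r*(4/3) = -3/(10*r) + 4*r/3)
j(6)*(-49) + (1 - 50) = ((1/30)*(-9 + 40*6²)/6)*(-49) + (1 - 50) = ((1/30)*(⅙)*(-9 + 40*36))*(-49) - 49 = ((1/30)*(⅙)*(-9 + 1440))*(-49) - 49 = ((1/30)*(⅙)*1431)*(-49) - 49 = (159/20)*(-49) - 49 = -7791/20 - 49 = -8771/20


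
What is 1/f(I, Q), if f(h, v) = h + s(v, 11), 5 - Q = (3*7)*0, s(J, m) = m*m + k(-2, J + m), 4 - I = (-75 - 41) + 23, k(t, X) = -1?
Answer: 1/217 ≈ 0.0046083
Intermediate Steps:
I = 97 (I = 4 - ((-75 - 41) + 23) = 4 - (-116 + 23) = 4 - 1*(-93) = 4 + 93 = 97)
s(J, m) = -1 + m² (s(J, m) = m*m - 1 = m² - 1 = -1 + m²)
Q = 5 (Q = 5 - 3*7*0 = 5 - 21*0 = 5 - 1*0 = 5 + 0 = 5)
f(h, v) = 120 + h (f(h, v) = h + (-1 + 11²) = h + (-1 + 121) = h + 120 = 120 + h)
1/f(I, Q) = 1/(120 + 97) = 1/217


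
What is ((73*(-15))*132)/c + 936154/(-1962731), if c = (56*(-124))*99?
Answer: -908766529/3407301016 ≈ -0.26671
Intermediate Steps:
c = -687456 (c = -6944*99 = -687456)
((73*(-15))*132)/c + 936154/(-1962731) = ((73*(-15))*132)/(-687456) + 936154/(-1962731) = -1095*132*(-1/687456) + 936154*(-1/1962731) = -144540*(-1/687456) - 936154/1962731 = 365/1736 - 936154/1962731 = -908766529/3407301016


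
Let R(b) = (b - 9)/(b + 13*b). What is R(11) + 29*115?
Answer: 256796/77 ≈ 3335.0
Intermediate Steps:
R(b) = (-9 + b)/(14*b) (R(b) = (-9 + b)/((14*b)) = (-9 + b)*(1/(14*b)) = (-9 + b)/(14*b))
R(11) + 29*115 = (1/14)*(-9 + 11)/11 + 29*115 = (1/14)*(1/11)*2 + 3335 = 1/77 + 3335 = 256796/77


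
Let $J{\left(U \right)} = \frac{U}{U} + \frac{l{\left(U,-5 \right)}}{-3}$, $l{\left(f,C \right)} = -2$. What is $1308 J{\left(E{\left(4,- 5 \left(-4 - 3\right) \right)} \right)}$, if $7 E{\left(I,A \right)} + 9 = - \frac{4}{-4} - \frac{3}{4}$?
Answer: $2180$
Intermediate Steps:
$E{\left(I,A \right)} = - \frac{5}{4}$ ($E{\left(I,A \right)} = - \frac{9}{7} + \frac{- \frac{4}{-4} - \frac{3}{4}}{7} = - \frac{9}{7} + \frac{\left(-4\right) \left(- \frac{1}{4}\right) - \frac{3}{4}}{7} = - \frac{9}{7} + \frac{1 - \frac{3}{4}}{7} = - \frac{9}{7} + \frac{1}{7} \cdot \frac{1}{4} = - \frac{9}{7} + \frac{1}{28} = - \frac{5}{4}$)
$J{\left(U \right)} = \frac{5}{3}$ ($J{\left(U \right)} = \frac{U}{U} - \frac{2}{-3} = 1 - - \frac{2}{3} = 1 + \frac{2}{3} = \frac{5}{3}$)
$1308 J{\left(E{\left(4,- 5 \left(-4 - 3\right) \right)} \right)} = 1308 \cdot \frac{5}{3} = 2180$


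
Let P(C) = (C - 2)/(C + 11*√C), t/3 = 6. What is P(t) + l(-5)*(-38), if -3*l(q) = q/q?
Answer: 3866/309 + 88*√2/309 ≈ 12.914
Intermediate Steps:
l(q) = -⅓ (l(q) = -q/(3*q) = -⅓*1 = -⅓)
t = 18 (t = 3*6 = 18)
P(C) = (-2 + C)/(C + 11*√C)
P(t) + l(-5)*(-38) = (-2 + 18)/(18 + 11*√18) - ⅓*(-38) = 16/(18 + 11*(3*√2)) + 38/3 = 16/(18 + 33*√2) + 38/3 = 38/3 + 16/(18 + 33*√2)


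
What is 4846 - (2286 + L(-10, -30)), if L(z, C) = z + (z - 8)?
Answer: 2588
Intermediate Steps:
L(z, C) = -8 + 2*z (L(z, C) = z + (-8 + z) = -8 + 2*z)
4846 - (2286 + L(-10, -30)) = 4846 - (2286 + (-8 + 2*(-10))) = 4846 - (2286 + (-8 - 20)) = 4846 - (2286 - 28) = 4846 - 1*2258 = 4846 - 2258 = 2588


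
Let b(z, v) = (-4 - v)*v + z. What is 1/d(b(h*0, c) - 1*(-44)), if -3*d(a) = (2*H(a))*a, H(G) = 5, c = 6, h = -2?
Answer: 3/160 ≈ 0.018750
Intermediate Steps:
b(z, v) = z + v*(-4 - v) (b(z, v) = v*(-4 - v) + z = z + v*(-4 - v))
d(a) = -10*a/3 (d(a) = -2*5*a/3 = -10*a/3)
1/d(b(h*0, c) - 1*(-44)) = 1/(-10*((-2*0 - 1*6**2 - 4*6) - 1*(-44))/3) = 1/(-10*((0 - 1*36 - 24) + 44)/3) = 1/(-10*((0 - 36 - 24) + 44)/3) = 1/(-10*(-60 + 44)/3) = 1/(-10/3*(-16)) = 1/(160/3) = 3/160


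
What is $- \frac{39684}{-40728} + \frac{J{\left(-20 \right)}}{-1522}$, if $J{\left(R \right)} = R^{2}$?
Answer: $\frac{1837827}{2582834} \approx 0.71155$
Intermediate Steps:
$- \frac{39684}{-40728} + \frac{J{\left(-20 \right)}}{-1522} = - \frac{39684}{-40728} + \frac{\left(-20\right)^{2}}{-1522} = \left(-39684\right) \left(- \frac{1}{40728}\right) + 400 \left(- \frac{1}{1522}\right) = \frac{3307}{3394} - \frac{200}{761} = \frac{1837827}{2582834}$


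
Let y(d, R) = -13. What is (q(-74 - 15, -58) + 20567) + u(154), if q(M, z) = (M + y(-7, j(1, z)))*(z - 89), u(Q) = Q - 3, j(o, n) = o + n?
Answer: 35712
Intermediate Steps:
j(o, n) = n + o
u(Q) = -3 + Q
q(M, z) = (-89 + z)*(-13 + M) (q(M, z) = (M - 13)*(z - 89) = (-13 + M)*(-89 + z) = (-89 + z)*(-13 + M))
(q(-74 - 15, -58) + 20567) + u(154) = ((1157 - 89*(-74 - 15) - 13*(-58) + (-74 - 15)*(-58)) + 20567) + (-3 + 154) = ((1157 - 89*(-89) + 754 - 89*(-58)) + 20567) + 151 = ((1157 + 7921 + 754 + 5162) + 20567) + 151 = (14994 + 20567) + 151 = 35561 + 151 = 35712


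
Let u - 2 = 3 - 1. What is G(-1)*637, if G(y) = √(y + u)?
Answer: 637*√3 ≈ 1103.3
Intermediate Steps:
u = 4 (u = 2 + (3 - 1) = 2 + 2 = 4)
G(y) = √(4 + y) (G(y) = √(y + 4) = √(4 + y))
G(-1)*637 = √(4 - 1)*637 = √3*637 = 637*√3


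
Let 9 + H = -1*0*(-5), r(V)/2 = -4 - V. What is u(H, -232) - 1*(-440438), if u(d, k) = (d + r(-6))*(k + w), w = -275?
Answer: 442973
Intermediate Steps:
r(V) = -8 - 2*V (r(V) = 2*(-4 - V) = -8 - 2*V)
H = -9 (H = -9 - 1*0*(-5) = -9 + 0*(-5) = -9 + 0 = -9)
u(d, k) = (-275 + k)*(4 + d) (u(d, k) = (d + (-8 - 2*(-6)))*(k - 275) = (d + (-8 + 12))*(-275 + k) = (d + 4)*(-275 + k) = (4 + d)*(-275 + k) = (-275 + k)*(4 + d))
u(H, -232) - 1*(-440438) = (-1100 - 275*(-9) + 4*(-232) - 9*(-232)) - 1*(-440438) = (-1100 + 2475 - 928 + 2088) + 440438 = 2535 + 440438 = 442973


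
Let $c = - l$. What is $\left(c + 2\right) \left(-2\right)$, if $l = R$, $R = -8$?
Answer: $-20$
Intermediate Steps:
$l = -8$
$c = 8$ ($c = \left(-1\right) \left(-8\right) = 8$)
$\left(c + 2\right) \left(-2\right) = \left(8 + 2\right) \left(-2\right) = 10 \left(-2\right) = -20$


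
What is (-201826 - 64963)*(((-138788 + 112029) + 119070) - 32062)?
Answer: -16073770461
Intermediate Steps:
(-201826 - 64963)*(((-138788 + 112029) + 119070) - 32062) = -266789*((-26759 + 119070) - 32062) = -266789*(92311 - 32062) = -266789*60249 = -16073770461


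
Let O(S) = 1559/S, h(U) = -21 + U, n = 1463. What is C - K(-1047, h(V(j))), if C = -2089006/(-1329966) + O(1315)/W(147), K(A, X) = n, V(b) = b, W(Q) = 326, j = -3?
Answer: -416610890901443/285071562270 ≈ -1461.4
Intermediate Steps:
K(A, X) = 1463
C = 448804699567/285071562270 (C = -2089006/(-1329966) + (1559/1315)/326 = -2089006*(-1/1329966) + (1559*(1/1315))*(1/326) = 1044503/664983 + (1559/1315)*(1/326) = 1044503/664983 + 1559/428690 = 448804699567/285071562270 ≈ 1.5744)
C - K(-1047, h(V(j))) = 448804699567/285071562270 - 1*1463 = 448804699567/285071562270 - 1463 = -416610890901443/285071562270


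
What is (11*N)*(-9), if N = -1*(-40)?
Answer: -3960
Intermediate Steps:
N = 40
(11*N)*(-9) = (11*40)*(-9) = 440*(-9) = -3960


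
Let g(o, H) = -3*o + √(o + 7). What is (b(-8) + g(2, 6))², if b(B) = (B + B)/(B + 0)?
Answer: 1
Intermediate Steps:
b(B) = 2 (b(B) = (2*B)/B = 2)
g(o, H) = √(7 + o) - 3*o (g(o, H) = -3*o + √(7 + o) = √(7 + o) - 3*o)
(b(-8) + g(2, 6))² = (2 + (√(7 + 2) - 3*2))² = (2 + (√9 - 6))² = (2 + (3 - 6))² = (2 - 3)² = (-1)² = 1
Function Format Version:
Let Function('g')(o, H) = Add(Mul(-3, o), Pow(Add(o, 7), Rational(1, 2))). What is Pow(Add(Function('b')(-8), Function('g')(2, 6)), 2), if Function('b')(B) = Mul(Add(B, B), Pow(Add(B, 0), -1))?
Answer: 1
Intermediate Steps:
Function('b')(B) = 2 (Function('b')(B) = Mul(Mul(2, B), Pow(B, -1)) = 2)
Function('g')(o, H) = Add(Pow(Add(7, o), Rational(1, 2)), Mul(-3, o)) (Function('g')(o, H) = Add(Mul(-3, o), Pow(Add(7, o), Rational(1, 2))) = Add(Pow(Add(7, o), Rational(1, 2)), Mul(-3, o)))
Pow(Add(Function('b')(-8), Function('g')(2, 6)), 2) = Pow(Add(2, Add(Pow(Add(7, 2), Rational(1, 2)), Mul(-3, 2))), 2) = Pow(Add(2, Add(Pow(9, Rational(1, 2)), -6)), 2) = Pow(Add(2, Add(3, -6)), 2) = Pow(Add(2, -3), 2) = Pow(-1, 2) = 1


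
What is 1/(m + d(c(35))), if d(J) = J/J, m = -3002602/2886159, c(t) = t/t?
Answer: -2886159/116443 ≈ -24.786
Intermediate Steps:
c(t) = 1
m = -3002602/2886159 (m = -3002602*1/2886159 = -3002602/2886159 ≈ -1.0403)
d(J) = 1
1/(m + d(c(35))) = 1/(-3002602/2886159 + 1) = 1/(-116443/2886159) = -2886159/116443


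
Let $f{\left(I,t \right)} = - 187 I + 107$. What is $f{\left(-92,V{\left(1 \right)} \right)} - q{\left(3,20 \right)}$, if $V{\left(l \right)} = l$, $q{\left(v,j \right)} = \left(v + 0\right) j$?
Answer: $17251$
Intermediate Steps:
$q{\left(v,j \right)} = j v$ ($q{\left(v,j \right)} = v j = j v$)
$f{\left(I,t \right)} = 107 - 187 I$
$f{\left(-92,V{\left(1 \right)} \right)} - q{\left(3,20 \right)} = \left(107 - -17204\right) - 20 \cdot 3 = \left(107 + 17204\right) - 60 = 17311 - 60 = 17251$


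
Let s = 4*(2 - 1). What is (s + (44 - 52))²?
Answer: 16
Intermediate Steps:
s = 4 (s = 4*1 = 4)
(s + (44 - 52))² = (4 + (44 - 52))² = (4 - 8)² = (-4)² = 16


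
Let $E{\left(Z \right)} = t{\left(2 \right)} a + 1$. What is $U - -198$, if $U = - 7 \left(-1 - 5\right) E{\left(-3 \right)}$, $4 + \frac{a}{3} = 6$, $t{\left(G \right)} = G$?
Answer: $744$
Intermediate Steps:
$a = 6$ ($a = -12 + 3 \cdot 6 = -12 + 18 = 6$)
$E{\left(Z \right)} = 13$ ($E{\left(Z \right)} = 2 \cdot 6 + 1 = 12 + 1 = 13$)
$U = 546$ ($U = - 7 \left(-1 - 5\right) 13 = \left(-7\right) \left(-6\right) 13 = 42 \cdot 13 = 546$)
$U - -198 = 546 - -198 = 546 + 198 = 744$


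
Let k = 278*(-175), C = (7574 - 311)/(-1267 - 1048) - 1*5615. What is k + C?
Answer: -125630738/2315 ≈ -54268.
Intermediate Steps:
C = -13005988/2315 (C = 7263/(-2315) - 5615 = 7263*(-1/2315) - 5615 = -7263/2315 - 5615 = -13005988/2315 ≈ -5618.1)
k = -48650
k + C = -48650 - 13005988/2315 = -125630738/2315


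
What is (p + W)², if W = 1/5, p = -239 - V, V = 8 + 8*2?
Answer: 1726596/25 ≈ 69064.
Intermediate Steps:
V = 24 (V = 8 + 16 = 24)
p = -263 (p = -239 - 1*24 = -239 - 24 = -263)
W = ⅕ (W = (⅕)*1 = ⅕ ≈ 0.20000)
(p + W)² = (-263 + ⅕)² = (-1314/5)² = 1726596/25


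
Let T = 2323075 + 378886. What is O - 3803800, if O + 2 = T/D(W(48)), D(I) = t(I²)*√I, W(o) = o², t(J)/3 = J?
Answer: -2907671526557047/764411904 ≈ -3.8038e+6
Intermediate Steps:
T = 2701961
t(J) = 3*J
D(I) = 3*I^(5/2) (D(I) = (3*I²)*√I = 3*I^(5/2))
O = -1526121847/764411904 (O = -2 + 2701961/((3*(48²)^(5/2))) = -2 + 2701961/((3*2304^(5/2))) = -2 + 2701961/((3*254803968)) = -2 + 2701961/764411904 = -1526121847/764411904 ≈ -1.9965)
O - 3803800 = -1526121847/764411904 - 3803800 = -2907671526557047/764411904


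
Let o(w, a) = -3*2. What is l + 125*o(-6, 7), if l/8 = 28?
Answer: -526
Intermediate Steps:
l = 224 (l = 8*28 = 224)
o(w, a) = -6
l + 125*o(-6, 7) = 224 + 125*(-6) = 224 - 750 = -526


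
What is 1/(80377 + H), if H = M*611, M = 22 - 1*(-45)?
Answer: 1/121314 ≈ 8.2431e-6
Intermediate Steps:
M = 67 (M = 22 + 45 = 67)
H = 40937 (H = 67*611 = 40937)
1/(80377 + H) = 1/(80377 + 40937) = 1/121314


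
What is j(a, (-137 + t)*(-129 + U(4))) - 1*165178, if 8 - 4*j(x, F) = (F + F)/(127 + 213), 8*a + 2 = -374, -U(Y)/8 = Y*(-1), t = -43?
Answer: -5616857/34 ≈ -1.6520e+5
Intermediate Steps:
U(Y) = 8*Y (U(Y) = -8*Y*(-1) = -(-8)*Y = 8*Y)
a = -47 (a = -1/4 + (1/8)*(-374) = -1/4 - 187/4 = -47)
j(x, F) = 2 - F/680 (j(x, F) = 2 - (F + F)/(4*(127 + 213)) = 2 - 2*F/(4*340) = 2 - F/680)
j(a, (-137 + t)*(-129 + U(4))) - 1*165178 = (2 - (-137 - 43)*(-129 + 8*4)/680) - 1*165178 = (2 - (-9)*(-129 + 32)/34) - 165178 = (2 - (-9)*(-97)/34) - 165178 = (2 - 1/680*17460) - 165178 = (2 - 873/34) - 165178 = -805/34 - 165178 = -5616857/34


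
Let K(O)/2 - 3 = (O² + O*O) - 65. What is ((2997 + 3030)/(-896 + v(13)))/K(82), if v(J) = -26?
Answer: -2009/8227928 ≈ -0.00024417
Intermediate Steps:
K(O) = -124 + 4*O² (K(O) = 6 + 2*((O² + O*O) - 65) = 6 + 2*((O² + O²) - 65) = 6 + 2*(2*O² - 65) = 6 + 2*(-65 + 2*O²) = 6 + (-130 + 4*O²) = -124 + 4*O²)
((2997 + 3030)/(-896 + v(13)))/K(82) = ((2997 + 3030)/(-896 - 26))/(-124 + 4*82²) = (6027/(-922))/(-124 + 4*6724) = (6027*(-1/922))/(-124 + 26896) = -6027/922/26772 = -6027/922*1/26772 = -2009/8227928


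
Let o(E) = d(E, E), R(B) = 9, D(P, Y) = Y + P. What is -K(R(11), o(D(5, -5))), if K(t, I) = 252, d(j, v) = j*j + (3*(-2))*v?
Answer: -252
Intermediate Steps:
d(j, v) = j**2 - 6*v
D(P, Y) = P + Y
o(E) = E**2 - 6*E
-K(R(11), o(D(5, -5))) = -1*252 = -252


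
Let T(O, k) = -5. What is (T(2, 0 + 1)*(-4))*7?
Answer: 140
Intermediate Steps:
(T(2, 0 + 1)*(-4))*7 = -5*(-4)*7 = 20*7 = 140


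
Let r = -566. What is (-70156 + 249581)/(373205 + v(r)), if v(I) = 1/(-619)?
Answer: 111064075/231013894 ≈ 0.48077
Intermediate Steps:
v(I) = -1/619
(-70156 + 249581)/(373205 + v(r)) = (-70156 + 249581)/(373205 - 1/619) = 179425/(231013894/619) = 179425*(619/231013894) = 111064075/231013894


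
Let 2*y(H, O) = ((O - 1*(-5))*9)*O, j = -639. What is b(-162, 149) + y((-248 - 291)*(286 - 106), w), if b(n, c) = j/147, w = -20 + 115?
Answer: 2094537/49 ≈ 42746.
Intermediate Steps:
w = 95
b(n, c) = -213/49 (b(n, c) = -639/147 = -639*1/147 = -213/49)
y(H, O) = O*(45 + 9*O)/2 (y(H, O) = (((O - 1*(-5))*9)*O)/2 = (((O + 5)*9)*O)/2 = (((5 + O)*9)*O)/2 = ((45 + 9*O)*O)/2 = (O*(45 + 9*O))/2 = O*(45 + 9*O)/2)
b(-162, 149) + y((-248 - 291)*(286 - 106), w) = -213/49 + (9/2)*95*(5 + 95) = -213/49 + (9/2)*95*100 = -213/49 + 42750 = 2094537/49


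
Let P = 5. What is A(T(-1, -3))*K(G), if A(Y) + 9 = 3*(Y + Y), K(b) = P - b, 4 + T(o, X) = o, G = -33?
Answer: -1482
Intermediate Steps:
T(o, X) = -4 + o
K(b) = 5 - b
A(Y) = -9 + 6*Y (A(Y) = -9 + 3*(Y + Y) = -9 + 3*(2*Y) = -9 + 6*Y)
A(T(-1, -3))*K(G) = (-9 + 6*(-4 - 1))*(5 - 1*(-33)) = (-9 + 6*(-5))*(5 + 33) = (-9 - 30)*38 = -39*38 = -1482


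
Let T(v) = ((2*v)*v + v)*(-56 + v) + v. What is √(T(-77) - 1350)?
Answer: 10*I*√15683 ≈ 1252.3*I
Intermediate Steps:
T(v) = v + (-56 + v)*(v + 2*v²) (T(v) = (2*v² + v)*(-56 + v) + v = (v + 2*v²)*(-56 + v) + v = (-56 + v)*(v + 2*v²) + v = v + (-56 + v)*(v + 2*v²))
√(T(-77) - 1350) = √(-77*(-55 - 111*(-77) + 2*(-77)²) - 1350) = √(-77*(-55 + 8547 + 2*5929) - 1350) = √(-77*(-55 + 8547 + 11858) - 1350) = √(-77*20350 - 1350) = √(-1566950 - 1350) = √(-1568300) = 10*I*√15683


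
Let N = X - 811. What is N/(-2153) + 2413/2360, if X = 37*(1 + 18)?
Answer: 5450069/5081080 ≈ 1.0726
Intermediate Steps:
X = 703 (X = 37*19 = 703)
N = -108 (N = 703 - 811 = -108)
N/(-2153) + 2413/2360 = -108/(-2153) + 2413/2360 = -108*(-1/2153) + 2413*(1/2360) = 108/2153 + 2413/2360 = 5450069/5081080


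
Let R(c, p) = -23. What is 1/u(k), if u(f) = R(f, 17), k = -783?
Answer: -1/23 ≈ -0.043478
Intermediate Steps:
u(f) = -23
1/u(k) = 1/(-23) = -1/23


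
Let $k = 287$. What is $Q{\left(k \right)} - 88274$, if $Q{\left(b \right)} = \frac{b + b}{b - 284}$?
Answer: $- \frac{264248}{3} \approx -88083.0$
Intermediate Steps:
$Q{\left(b \right)} = \frac{2 b}{-284 + b}$
$Q{\left(k \right)} - 88274 = 2 \cdot 287 \frac{1}{-284 + 287} - 88274 = 2 \cdot 287 \cdot \frac{1}{3} - 88274 = \frac{574}{3} - 88274 = - \frac{264248}{3}$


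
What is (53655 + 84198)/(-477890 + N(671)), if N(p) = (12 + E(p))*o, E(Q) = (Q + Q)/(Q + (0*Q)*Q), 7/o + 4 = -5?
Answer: -1240677/4301108 ≈ -0.28846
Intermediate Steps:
o = -7/9 (o = 7/(-4 - 5) = 7/(-9) = 7*(-⅑) = -7/9 ≈ -0.77778)
E(Q) = 2 (E(Q) = (2*Q)/(Q + 0*Q) = (2*Q)/(Q + 0) = (2*Q)/Q = 2)
N(p) = -98/9 (N(p) = (12 + 2)*(-7/9) = 14*(-7/9) = -98/9)
(53655 + 84198)/(-477890 + N(671)) = (53655 + 84198)/(-477890 - 98/9) = 137853/(-4301108/9) = 137853*(-9/4301108) = -1240677/4301108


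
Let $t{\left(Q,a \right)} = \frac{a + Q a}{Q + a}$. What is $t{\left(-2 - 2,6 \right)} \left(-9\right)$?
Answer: $81$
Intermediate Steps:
$t{\left(Q,a \right)} = \frac{a + Q a}{Q + a}$
$t{\left(-2 - 2,6 \right)} \left(-9\right) = \frac{6 \left(1 - 4\right)}{\left(-2 - 2\right) + 6} \left(-9\right) = \frac{6 \left(1 - 4\right)}{-4 + 6} \left(-9\right) = 6 \cdot \frac{1}{2} \left(-3\right) \left(-9\right) = \left(-9\right) \left(-9\right) = 81$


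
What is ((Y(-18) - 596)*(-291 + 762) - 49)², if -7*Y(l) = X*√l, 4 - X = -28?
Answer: 3858531302713/49 + 25390140480*I*√2/7 ≈ 7.8746e+10 + 5.1296e+9*I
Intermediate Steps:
X = 32 (X = 4 - 1*(-28) = 4 + 28 = 32)
Y(l) = -32*√l/7
((Y(-18) - 596)*(-291 + 762) - 49)² = ((-96*I*√2/7 - 596)*(-291 + 762) - 49)² = ((-96*I*√2/7 - 596)*471 - 49)² = ((-596 - 96*I*√2/7)*471 - 49)² = ((-280716 - 45216*I*√2/7) - 49)² = (-280765 - 45216*I*√2/7)²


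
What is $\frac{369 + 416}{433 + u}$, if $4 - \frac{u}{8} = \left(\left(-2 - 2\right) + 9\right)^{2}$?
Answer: $\frac{157}{53} \approx 2.9623$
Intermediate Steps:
$u = -168$ ($u = 32 - 8 \left(\left(-2 - 2\right) + 9\right)^{2} = 32 - 8 \left(-4 + 9\right)^{2} = 32 - 8 \cdot 5^{2} = 32 - 200 = -168$)
$\frac{369 + 416}{433 + u} = \frac{369 + 416}{433 - 168} = \frac{785}{265} = 785 \cdot \frac{1}{265} = \frac{157}{53}$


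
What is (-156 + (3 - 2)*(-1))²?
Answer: 24649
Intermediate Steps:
(-156 + (3 - 2)*(-1))² = (-156 + 1*(-1))² = (-156 - 1)² = (-157)² = 24649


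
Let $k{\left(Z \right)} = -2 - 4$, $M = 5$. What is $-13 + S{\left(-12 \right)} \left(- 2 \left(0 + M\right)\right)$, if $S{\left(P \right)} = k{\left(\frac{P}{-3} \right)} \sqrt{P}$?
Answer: $-13 + 120 i \sqrt{3} \approx -13.0 + 207.85 i$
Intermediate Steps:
$k{\left(Z \right)} = -6$ ($k{\left(Z \right)} = -2 - 4 = -6$)
$S{\left(P \right)} = - 6 \sqrt{P}$
$-13 + S{\left(-12 \right)} \left(- 2 \left(0 + M\right)\right) = -13 + - 6 \sqrt{-12} \left(- 2 \left(0 + 5\right)\right) = -13 + - 6 \cdot 2 i \sqrt{3} \left(\left(-2\right) 5\right) = -13 + - 12 i \sqrt{3} \left(-10\right) = -13 + 120 i \sqrt{3}$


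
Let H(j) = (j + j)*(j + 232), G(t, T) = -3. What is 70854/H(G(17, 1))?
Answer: -11809/229 ≈ -51.568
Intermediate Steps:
H(j) = 2*j*(232 + j) (H(j) = (2*j)*(232 + j) = 2*j*(232 + j))
70854/H(G(17, 1)) = 70854/((2*(-3)*(232 - 3))) = 70854/((2*(-3)*229)) = 70854/(-1374) = 70854*(-1/1374) = -11809/229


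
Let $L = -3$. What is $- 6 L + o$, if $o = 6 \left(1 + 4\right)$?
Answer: $48$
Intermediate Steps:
$o = 30$ ($o = 6 \cdot 5 = 30$)
$- 6 L + o = \left(-6\right) \left(-3\right) + 30 = 18 + 30 = 48$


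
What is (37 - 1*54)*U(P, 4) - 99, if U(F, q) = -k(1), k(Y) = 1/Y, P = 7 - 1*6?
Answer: -82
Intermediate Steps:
P = 1 (P = 7 - 6 = 1)
U(F, q) = -1 (U(F, q) = -1/1 = -1*1 = -1)
(37 - 1*54)*U(P, 4) - 99 = (37 - 1*54)*(-1) - 99 = (37 - 54)*(-1) - 99 = -17*(-1) - 99 = 17 - 99 = -82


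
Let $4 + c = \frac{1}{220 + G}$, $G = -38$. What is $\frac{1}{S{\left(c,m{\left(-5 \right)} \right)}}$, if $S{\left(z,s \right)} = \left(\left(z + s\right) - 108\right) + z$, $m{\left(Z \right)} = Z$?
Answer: $- \frac{91}{11010} \approx -0.0082652$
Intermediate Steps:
$c = - \frac{727}{182}$ ($c = -4 + \frac{1}{220 - 38} = -4 + \frac{1}{182} = - \frac{727}{182} \approx -3.9945$)
$S{\left(z,s \right)} = -108 + s + 2 z$ ($S{\left(z,s \right)} = \left(\left(s + z\right) - 108\right) + z = \left(-108 + s + z\right) + z = -108 + s + 2 z$)
$\frac{1}{S{\left(c,m{\left(-5 \right)} \right)}} = \frac{1}{-108 - 5 + 2 \left(- \frac{727}{182}\right)} = \frac{1}{-108 - 5 - \frac{727}{91}} = \frac{1}{- \frac{11010}{91}} = - \frac{91}{11010}$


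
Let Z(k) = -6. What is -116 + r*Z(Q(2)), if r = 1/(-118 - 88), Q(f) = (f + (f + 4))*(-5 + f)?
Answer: -11945/103 ≈ -115.97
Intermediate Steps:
Q(f) = (-5 + f)*(4 + 2*f) (Q(f) = (f + (4 + f))*(-5 + f) = (4 + 2*f)*(-5 + f) = (-5 + f)*(4 + 2*f))
r = -1/206 (r = 1/(-206) = -1/206 ≈ -0.0048544)
-116 + r*Z(Q(2)) = -116 - 1/206*(-6) = -116 + 3/103 = -11945/103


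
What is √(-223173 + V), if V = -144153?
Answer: 3*I*√40814 ≈ 606.07*I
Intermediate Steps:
√(-223173 + V) = √(-223173 - 144153) = √(-367326) = 3*I*√40814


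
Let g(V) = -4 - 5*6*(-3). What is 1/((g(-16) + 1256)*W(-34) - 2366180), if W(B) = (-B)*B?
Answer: -1/3917532 ≈ -2.5526e-7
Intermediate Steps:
W(B) = -B²
g(V) = 86 (g(V) = -4 - 30*(-3) = -4 + 90 = 86)
1/((g(-16) + 1256)*W(-34) - 2366180) = 1/((86 + 1256)*(-1*(-34)²) - 2366180) = 1/(1342*(-1*1156) - 2366180) = 1/(1342*(-1156) - 2366180) = 1/(-1551352 - 2366180) = 1/(-3917532) = -1/3917532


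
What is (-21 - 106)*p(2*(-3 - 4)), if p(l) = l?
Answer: 1778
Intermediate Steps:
(-21 - 106)*p(2*(-3 - 4)) = (-21 - 106)*(2*(-3 - 4)) = -254*(-7) = -127*(-14) = 1778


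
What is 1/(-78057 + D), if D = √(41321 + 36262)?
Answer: -26019/2030939222 - √77583/6092817666 ≈ -1.2857e-5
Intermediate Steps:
D = √77583 ≈ 278.54
1/(-78057 + D) = 1/(-78057 + √77583)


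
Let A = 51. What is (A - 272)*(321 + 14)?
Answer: -74035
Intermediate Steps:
(A - 272)*(321 + 14) = (51 - 272)*(321 + 14) = -221*335 = -74035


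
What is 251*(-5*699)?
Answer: -877245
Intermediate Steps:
251*(-5*699) = 251*(-3495) = -877245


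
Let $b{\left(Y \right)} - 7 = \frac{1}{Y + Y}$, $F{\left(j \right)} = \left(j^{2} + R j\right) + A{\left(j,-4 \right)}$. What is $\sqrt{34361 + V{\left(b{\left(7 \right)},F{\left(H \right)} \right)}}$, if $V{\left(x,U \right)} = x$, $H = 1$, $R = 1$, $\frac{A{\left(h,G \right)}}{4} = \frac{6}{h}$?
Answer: $\frac{\sqrt{6736142}}{14} \approx 185.39$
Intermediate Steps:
$A{\left(h,G \right)} = \frac{24}{h}$ ($A{\left(h,G \right)} = 4 \frac{6}{h} = \frac{24}{h}$)
$F{\left(j \right)} = j + j^{2} + \frac{24}{j}$ ($F{\left(j \right)} = \left(j^{2} + 1 j\right) + \frac{24}{j} = \left(j^{2} + j\right) + \frac{24}{j} = \left(j + j^{2}\right) + \frac{24}{j} = j + j^{2} + \frac{24}{j}$)
$b{\left(Y \right)} = 7 + \frac{1}{2 Y}$ ($b{\left(Y \right)} = 7 + \frac{1}{Y + Y} = 7 + \frac{1}{2 Y}$)
$\sqrt{34361 + V{\left(b{\left(7 \right)},F{\left(H \right)} \right)}} = \sqrt{34361 + \left(7 + \frac{1}{2 \cdot 7}\right)} = \sqrt{34361 + \left(7 + \frac{1}{2} \cdot \frac{1}{7}\right)} = \sqrt{34361 + \left(7 + \frac{1}{14}\right)} = \sqrt{34361 + \frac{99}{14}} = \sqrt{\frac{481153}{14}} = \frac{\sqrt{6736142}}{14}$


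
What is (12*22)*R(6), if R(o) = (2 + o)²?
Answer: 16896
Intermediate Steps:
(12*22)*R(6) = (12*22)*(2 + 6)² = 264*8² = 264*64 = 16896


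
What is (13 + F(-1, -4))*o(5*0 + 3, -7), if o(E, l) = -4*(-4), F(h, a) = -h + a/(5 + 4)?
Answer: 1952/9 ≈ 216.89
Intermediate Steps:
F(h, a) = -h + a/9
o(E, l) = 16
(13 + F(-1, -4))*o(5*0 + 3, -7) = (13 + (-1*(-1) + (⅑)*(-4)))*16 = (13 + (1 - 4/9))*16 = (13 + 5/9)*16 = (122/9)*16 = 1952/9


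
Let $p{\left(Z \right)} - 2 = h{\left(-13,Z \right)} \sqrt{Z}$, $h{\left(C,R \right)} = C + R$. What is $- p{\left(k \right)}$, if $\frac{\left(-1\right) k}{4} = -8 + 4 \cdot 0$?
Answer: $-2 - 76 \sqrt{2} \approx -109.48$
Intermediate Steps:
$k = 32$ ($k = - 4 \left(-8 + 4 \cdot 0\right) = - 4 \left(-8 + 0\right) = \left(-4\right) \left(-8\right) = 32$)
$p{\left(Z \right)} = 2 + \sqrt{Z} \left(-13 + Z\right)$ ($p{\left(Z \right)} = 2 + \left(-13 + Z\right) \sqrt{Z} = 2 + \sqrt{Z} \left(-13 + Z\right)$)
$- p{\left(k \right)} = - (2 + \sqrt{32} \left(-13 + 32\right)) = - (2 + 4 \sqrt{2} \cdot 19) = - (2 + 76 \sqrt{2}) = -2 - 76 \sqrt{2}$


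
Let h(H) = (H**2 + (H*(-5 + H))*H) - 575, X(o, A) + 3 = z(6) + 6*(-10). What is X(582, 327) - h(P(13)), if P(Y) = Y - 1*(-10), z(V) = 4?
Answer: -9535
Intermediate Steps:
P(Y) = 10 + Y (P(Y) = Y + 10 = 10 + Y)
X(o, A) = -59 (X(o, A) = -3 + (4 + 6*(-10)) = -3 + (4 - 60) = -3 - 56 = -59)
h(H) = -575 + H**2 + H**2*(-5 + H) (h(H) = (H**2 + H**2*(-5 + H)) - 575 = -575 + H**2 + H**2*(-5 + H))
X(582, 327) - h(P(13)) = -59 - (-575 + (10 + 13)**3 - 4*(10 + 13)**2) = -59 - (-575 + 23**3 - 4*23**2) = -59 - (-575 + 12167 - 4*529) = -59 - (-575 + 12167 - 2116) = -59 - 1*9476 = -59 - 9476 = -9535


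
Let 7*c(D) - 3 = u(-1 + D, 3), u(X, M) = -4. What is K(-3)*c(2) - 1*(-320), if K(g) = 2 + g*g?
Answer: 2229/7 ≈ 318.43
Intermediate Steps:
c(D) = -⅐ (c(D) = 3/7 + (⅐)*(-4) = 3/7 - 4/7 = -⅐)
K(g) = 2 + g²
K(-3)*c(2) - 1*(-320) = (2 + (-3)²)*(-⅐) - 1*(-320) = (2 + 9)*(-⅐) + 320 = 11*(-⅐) + 320 = -11/7 + 320 = 2229/7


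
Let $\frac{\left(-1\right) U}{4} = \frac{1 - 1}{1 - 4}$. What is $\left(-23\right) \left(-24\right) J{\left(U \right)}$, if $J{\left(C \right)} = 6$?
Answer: $3312$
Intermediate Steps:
$U = 0$ ($U = - 4 \frac{1 - 1}{1 - 4} = - 4 \frac{0}{-3} = - 4 \cdot 0 \left(- \frac{1}{3}\right) = \left(-4\right) 0 = 0$)
$\left(-23\right) \left(-24\right) J{\left(U \right)} = \left(-23\right) \left(-24\right) 6 = 552 \cdot 6 = 3312$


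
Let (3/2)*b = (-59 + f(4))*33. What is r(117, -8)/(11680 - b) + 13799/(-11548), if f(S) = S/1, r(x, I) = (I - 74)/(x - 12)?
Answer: -9338601743/7814820300 ≈ -1.1950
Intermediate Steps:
r(x, I) = (-74 + I)/(-12 + x)
f(S) = S (f(S) = S*1 = S)
b = -1210 (b = 2*((-59 + 4)*33)/3 = 2*(-55*33)/3 = (2/3)*(-1815) = -1210)
r(117, -8)/(11680 - b) + 13799/(-11548) = ((-74 - 8)/(-12 + 117))/(11680 - 1*(-1210)) + 13799/(-11548) = (-82/105)/(11680 + 1210) + 13799*(-1/11548) = ((1/105)*(-82))/12890 - 13799/11548 = -82/105*1/12890 - 13799/11548 = -41/676725 - 13799/11548 = -9338601743/7814820300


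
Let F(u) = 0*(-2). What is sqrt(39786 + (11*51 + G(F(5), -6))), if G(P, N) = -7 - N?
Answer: sqrt(40346) ≈ 200.86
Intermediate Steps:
F(u) = 0
sqrt(39786 + (11*51 + G(F(5), -6))) = sqrt(39786 + (11*51 + (-7 - 1*(-6)))) = sqrt(39786 + (561 + (-7 + 6))) = sqrt(39786 + (561 - 1)) = sqrt(39786 + 560) = sqrt(40346)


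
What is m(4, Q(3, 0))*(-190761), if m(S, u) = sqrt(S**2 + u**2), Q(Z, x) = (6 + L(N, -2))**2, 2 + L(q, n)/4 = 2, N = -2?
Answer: -763044*sqrt(82) ≈ -6.9097e+6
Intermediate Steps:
L(q, n) = 0 (L(q, n) = -8 + 4*2 = -8 + 8 = 0)
Q(Z, x) = 36 (Q(Z, x) = (6 + 0)**2 = 6**2 = 36)
m(4, Q(3, 0))*(-190761) = sqrt(4**2 + 36**2)*(-190761) = sqrt(16 + 1296)*(-190761) = sqrt(1312)*(-190761) = (4*sqrt(82))*(-190761) = -763044*sqrt(82)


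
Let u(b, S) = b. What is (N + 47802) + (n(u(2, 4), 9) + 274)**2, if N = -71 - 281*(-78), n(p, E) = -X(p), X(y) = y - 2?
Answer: 144725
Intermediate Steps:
X(y) = -2 + y
n(p, E) = 2 - p (n(p, E) = -(-2 + p) = 2 - p)
N = 21847 (N = -71 + 21918 = 21847)
(N + 47802) + (n(u(2, 4), 9) + 274)**2 = (21847 + 47802) + ((2 - 1*2) + 274)**2 = 69649 + ((2 - 2) + 274)**2 = 69649 + (0 + 274)**2 = 69649 + 274**2 = 69649 + 75076 = 144725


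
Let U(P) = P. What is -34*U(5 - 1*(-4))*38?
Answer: -11628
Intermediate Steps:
-34*U(5 - 1*(-4))*38 = -34*(5 - 1*(-4))*38 = -34*(5 + 4)*38 = -34*9*38 = -306*38 = -11628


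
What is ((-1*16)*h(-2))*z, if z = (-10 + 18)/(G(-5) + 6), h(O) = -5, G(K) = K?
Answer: 640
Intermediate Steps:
z = 8 (z = (-10 + 18)/(-5 + 6) = 8/1 = 8*1 = 8)
((-1*16)*h(-2))*z = (-1*16*(-5))*8 = -16*(-5)*8 = 80*8 = 640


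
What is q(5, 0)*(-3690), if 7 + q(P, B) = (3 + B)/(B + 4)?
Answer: 46125/2 ≈ 23063.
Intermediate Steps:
q(P, B) = -7 + (3 + B)/(4 + B) (q(P, B) = -7 + (3 + B)/(B + 4) = -7 + (3 + B)/(4 + B))
q(5, 0)*(-3690) = ((-25 - 6*0)/(4 + 0))*(-3690) = ((-25 + 0)/4)*(-3690) = ((1/4)*(-25))*(-3690) = -25/4*(-3690) = 46125/2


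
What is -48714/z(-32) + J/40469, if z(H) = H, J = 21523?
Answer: 986047801/647504 ≈ 1522.8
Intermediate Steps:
-48714/z(-32) + J/40469 = -48714/(-32) + 21523/40469 = -48714*(-1/32) + 21523*(1/40469) = 24357/16 + 21523/40469 = 986047801/647504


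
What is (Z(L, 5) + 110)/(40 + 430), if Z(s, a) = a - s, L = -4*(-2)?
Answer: 107/470 ≈ 0.22766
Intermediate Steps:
L = 8
(Z(L, 5) + 110)/(40 + 430) = ((5 - 1*8) + 110)/(40 + 430) = ((5 - 8) + 110)/470 = (-3 + 110)*(1/470) = 107*(1/470) = 107/470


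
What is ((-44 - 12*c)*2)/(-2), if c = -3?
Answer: 8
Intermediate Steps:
((-44 - 12*c)*2)/(-2) = ((-44 - 12*(-3))*2)/(-2) = -(-44 + 36)*2/2 = -(-4)*2 = -1/2*(-16) = 8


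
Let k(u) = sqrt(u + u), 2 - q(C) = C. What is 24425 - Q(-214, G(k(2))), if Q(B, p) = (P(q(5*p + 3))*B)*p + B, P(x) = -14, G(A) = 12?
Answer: -11313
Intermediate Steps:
q(C) = 2 - C
k(u) = sqrt(2)*sqrt(u) (k(u) = sqrt(2*u) = sqrt(2)*sqrt(u))
Q(B, p) = B - 14*B*p (Q(B, p) = (-14*B)*p + B = -14*B*p + B = B - 14*B*p)
24425 - Q(-214, G(k(2))) = 24425 - (-214)*(1 - 14*12) = 24425 - (-214)*(1 - 168) = 24425 - (-214)*(-167) = 24425 - 1*35738 = 24425 - 35738 = -11313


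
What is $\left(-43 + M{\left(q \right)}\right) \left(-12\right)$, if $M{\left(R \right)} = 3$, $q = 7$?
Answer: $480$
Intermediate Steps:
$\left(-43 + M{\left(q \right)}\right) \left(-12\right) = \left(-43 + 3\right) \left(-12\right) = \left(-40\right) \left(-12\right) = 480$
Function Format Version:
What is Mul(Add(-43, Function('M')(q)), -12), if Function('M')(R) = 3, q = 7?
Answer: 480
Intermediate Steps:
Mul(Add(-43, Function('M')(q)), -12) = Mul(Add(-43, 3), -12) = Mul(-40, -12) = 480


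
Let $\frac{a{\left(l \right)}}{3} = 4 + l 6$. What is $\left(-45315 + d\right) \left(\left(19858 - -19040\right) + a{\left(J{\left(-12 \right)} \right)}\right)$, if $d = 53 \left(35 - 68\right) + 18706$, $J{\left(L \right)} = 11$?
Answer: $-1109024664$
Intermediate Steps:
$a{\left(l \right)} = 12 + 18 l$ ($a{\left(l \right)} = 3 \left(4 + l 6\right) = 3 \left(4 + 6 l\right) = 12 + 18 l$)
$d = 16957$ ($d = 53 \left(-33\right) + 18706 = -1749 + 18706 = 16957$)
$\left(-45315 + d\right) \left(\left(19858 - -19040\right) + a{\left(J{\left(-12 \right)} \right)}\right) = \left(-45315 + 16957\right) \left(\left(19858 - -19040\right) + \left(12 + 18 \cdot 11\right)\right) = - 28358 \left(\left(19858 + 19040\right) + \left(12 + 198\right)\right) = - 28358 \left(38898 + 210\right) = \left(-28358\right) 39108 = -1109024664$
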